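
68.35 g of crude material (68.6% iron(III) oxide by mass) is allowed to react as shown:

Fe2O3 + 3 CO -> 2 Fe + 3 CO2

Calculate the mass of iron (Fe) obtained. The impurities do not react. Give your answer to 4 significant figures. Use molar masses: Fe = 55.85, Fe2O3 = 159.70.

32.80 g

Mass of pure Fe2O3 = 68.35 g × 0.686 = 46.888 g.
n(Fe2O3) = 46.888 g / 159.70 g/mol = 0.29360 mol.
From the equation the Fe2O3:Fe mole ratio is 1:2, so n(Fe) = 0.29360 × 2/1 = 0.58720 mol.
Mass of Fe = 0.58720 mol × 55.85 g/mol = 32.795 g.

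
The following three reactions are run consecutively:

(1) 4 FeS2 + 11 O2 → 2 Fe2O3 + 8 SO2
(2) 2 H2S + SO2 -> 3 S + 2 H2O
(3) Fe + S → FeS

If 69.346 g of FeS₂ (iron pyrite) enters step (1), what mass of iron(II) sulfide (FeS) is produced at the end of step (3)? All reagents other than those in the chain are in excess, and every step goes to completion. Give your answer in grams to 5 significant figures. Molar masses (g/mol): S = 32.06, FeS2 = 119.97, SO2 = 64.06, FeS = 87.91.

304.89 g

n(FeS2) = 69.346 / 119.97 = 0.578028 mol.
Reaction (1): FeS2→SO2 ratio 4:8 ⇒ n(SO2) = 1.15606 mol.
Reaction (2): SO2→S ratio 1:3 ⇒ n(S) = 3.46817 mol.
Reaction (3): S→FeS ratio 1:1 ⇒ n(FeS) = 3.46817 mol.
Mass of FeS = 3.46817 × 87.91 = 304.887 g.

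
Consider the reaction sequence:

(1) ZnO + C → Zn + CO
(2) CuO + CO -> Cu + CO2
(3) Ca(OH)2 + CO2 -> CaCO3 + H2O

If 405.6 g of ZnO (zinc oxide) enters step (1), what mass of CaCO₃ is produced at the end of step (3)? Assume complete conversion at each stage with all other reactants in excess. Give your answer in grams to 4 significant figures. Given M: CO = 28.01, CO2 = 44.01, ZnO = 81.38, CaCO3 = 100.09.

498.9 g

n(ZnO) = 405.6 / 81.38 = 4.9840 mol.
Reaction (1): ZnO→CO ratio 1:1 ⇒ n(CO) = 4.9840 mol.
Reaction (2): CO→CO2 ratio 1:1 ⇒ n(CO2) = 4.9840 mol.
Reaction (3): CO2→CaCO3 ratio 1:1 ⇒ n(CaCO3) = 4.9840 mol.
Mass of CaCO3 = 4.9840 × 100.09 = 498.85 g.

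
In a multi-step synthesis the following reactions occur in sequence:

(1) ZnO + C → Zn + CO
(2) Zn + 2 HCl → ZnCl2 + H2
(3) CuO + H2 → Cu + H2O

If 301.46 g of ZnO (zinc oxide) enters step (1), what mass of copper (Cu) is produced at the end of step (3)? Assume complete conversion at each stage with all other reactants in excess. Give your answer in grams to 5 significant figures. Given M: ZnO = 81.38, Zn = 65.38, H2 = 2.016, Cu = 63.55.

n(ZnO) = 301.46 / 81.38 = 3.70435 mol.
Reaction (1): ZnO→Zn ratio 1:1 ⇒ n(Zn) = 3.70435 mol.
Reaction (2): Zn→H2 ratio 1:1 ⇒ n(H2) = 3.70435 mol.
Reaction (3): H2→Cu ratio 1:1 ⇒ n(Cu) = 3.70435 mol.
Mass of Cu = 3.70435 × 63.55 = 235.411 g.

235.41 g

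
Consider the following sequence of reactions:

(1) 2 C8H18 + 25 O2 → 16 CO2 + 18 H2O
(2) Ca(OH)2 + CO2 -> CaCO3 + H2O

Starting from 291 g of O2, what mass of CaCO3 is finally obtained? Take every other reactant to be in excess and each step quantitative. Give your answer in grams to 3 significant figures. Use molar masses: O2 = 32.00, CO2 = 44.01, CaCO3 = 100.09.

n(O2) = 291.0 / 32.00 = 9.094 mol.
Step 1 gives a 25:16 ratio of O2 to CO2, so n(CO2) = 5.820 mol.
In step 2 the CO2:CaCO3 ratio is 1:1, so n(CaCO3) = 5.820 mol.
Mass of CaCO3 = 5.820 × 100.09 = 582.5 g.

583 g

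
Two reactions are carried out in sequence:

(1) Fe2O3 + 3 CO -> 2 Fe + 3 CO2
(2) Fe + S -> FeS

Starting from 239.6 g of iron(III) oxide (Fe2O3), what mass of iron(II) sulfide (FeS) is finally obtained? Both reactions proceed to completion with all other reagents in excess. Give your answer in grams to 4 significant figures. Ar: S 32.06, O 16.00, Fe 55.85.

263.8 g

M(Fe2O3) = 2(55.85) + 3(16.00) = 159.70 g/mol.
M(FeS) = 55.85 + 32.06 = 87.91 g/mol.
n(Fe2O3) = 239.60 / 159.70 = 1.5003 mol.
Step 1 gives a 1:2 ratio of Fe2O3 to Fe, so n(Fe) = 3.0006 mol.
In step 2 the Fe:FeS ratio is 1:1, so n(FeS) = 3.0006 mol.
Mass of FeS = 3.0006 × 87.91 = 263.79 g.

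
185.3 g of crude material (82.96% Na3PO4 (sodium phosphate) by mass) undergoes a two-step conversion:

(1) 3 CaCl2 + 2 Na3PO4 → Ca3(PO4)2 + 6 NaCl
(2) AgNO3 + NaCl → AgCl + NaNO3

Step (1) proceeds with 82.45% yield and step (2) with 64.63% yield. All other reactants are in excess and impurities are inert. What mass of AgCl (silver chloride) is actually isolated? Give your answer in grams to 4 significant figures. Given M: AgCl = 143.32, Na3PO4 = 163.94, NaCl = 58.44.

Pure Na3PO4 = 185.3 × 0.8296 = 153.72 g.
n(Na3PO4) = 153.72 / 163.94 = 0.93769 mol.
Step 1 (Na3PO4:NaCl = 2:6): theoretical n(NaCl) = 2.8131 mol; at 82.45% yield, n(NaCl) = 2.3194 mol.
Step 2 (NaCl:AgCl = 1:1): theoretical n(AgCl) = 2.3194 mol, so theoretical mass = 2.3194 × 143.32 = 332.41 g.
At 64.63% yield, actual mass of AgCl = 332.41 × 0.6463 = 214.84 g.

214.8 g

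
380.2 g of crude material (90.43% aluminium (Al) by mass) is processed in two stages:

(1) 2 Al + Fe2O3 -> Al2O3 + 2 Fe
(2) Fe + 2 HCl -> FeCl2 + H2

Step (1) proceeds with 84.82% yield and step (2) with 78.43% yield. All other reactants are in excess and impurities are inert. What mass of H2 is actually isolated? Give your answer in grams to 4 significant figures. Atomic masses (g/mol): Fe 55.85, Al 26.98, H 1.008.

Pure Al = 380.2 × 0.9043 = 343.81 g.
M(Al) = 26.98 g/mol.
M(H2) = 2(1.008) = 2.016 g/mol.
n(Al) = 343.81 / 26.98 = 12.743 mol.
Step 1 (Al:Fe = 2:2): theoretical n(Fe) = 12.743 mol; at 84.82% yield, n(Fe) = 10.809 mol.
Step 2 (Fe:H2 = 1:1): theoretical n(H2) = 10.809 mol, so theoretical mass = 10.809 × 2.016 = 21.791 g.
At 78.43% yield, actual mass of H2 = 21.791 × 0.7843 = 17.090 g.

17.09 g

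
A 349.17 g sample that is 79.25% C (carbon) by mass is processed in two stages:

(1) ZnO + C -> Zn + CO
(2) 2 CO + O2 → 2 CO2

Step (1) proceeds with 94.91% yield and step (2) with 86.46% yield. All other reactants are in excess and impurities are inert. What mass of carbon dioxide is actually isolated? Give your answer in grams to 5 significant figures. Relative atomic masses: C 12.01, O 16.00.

832.09 g

Pure C = 349.17 × 0.7925 = 276.717 g.
M(C) = 12.01 g/mol.
M(CO2) = 12.01 + 2(16.00) = 44.01 g/mol.
n(C) = 276.717 / 12.01 = 23.0406 mol.
Step 1 (C:CO = 1:1): theoretical n(CO) = 23.0406 mol; at 94.91% yield, n(CO) = 21.8678 mol.
Step 2 (CO:CO2 = 2:2): theoretical n(CO2) = 21.8678 mol, so theoretical mass = 21.8678 × 44.01 = 962.402 g.
At 86.46% yield, actual mass of CO2 = 962.402 × 0.8646 = 832.093 g.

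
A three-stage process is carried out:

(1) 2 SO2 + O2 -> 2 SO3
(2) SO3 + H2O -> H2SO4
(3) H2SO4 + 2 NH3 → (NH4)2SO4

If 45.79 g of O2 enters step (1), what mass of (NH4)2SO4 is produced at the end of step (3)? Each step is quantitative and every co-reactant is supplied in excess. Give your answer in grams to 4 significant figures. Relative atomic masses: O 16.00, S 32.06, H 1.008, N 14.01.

378.2 g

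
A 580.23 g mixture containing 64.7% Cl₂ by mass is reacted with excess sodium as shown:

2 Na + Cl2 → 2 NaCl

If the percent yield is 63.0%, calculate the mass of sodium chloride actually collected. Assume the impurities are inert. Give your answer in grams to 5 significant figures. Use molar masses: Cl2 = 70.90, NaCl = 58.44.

389.89 g

Pure Cl2 available = 580.23 g × 0.647 = 375.409 g.
n(Cl2) = 375.409 g / 70.90 g/mol = 5.29491 mol.
From the equation the Cl2:NaCl mole ratio is 1:2, so n(NaCl) = 5.29491 × 2/1 = 10.5898 mol.
Mass of NaCl = 10.5898 mol × 58.44 g/mol = 618.869 g.
Actual mass collected = 618.869 g × 0.630 = 389.887 g.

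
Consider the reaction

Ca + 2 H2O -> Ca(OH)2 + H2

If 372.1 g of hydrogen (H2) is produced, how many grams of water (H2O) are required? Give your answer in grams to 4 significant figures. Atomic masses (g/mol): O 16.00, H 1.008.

6651 g

M(H2) = 2(1.008) = 2.016 g/mol.
M(H2O) = 2(1.008) + 16.00 = 18.016 g/mol.
n(H2) = 372.10 g / 2.016 g/mol = 184.57 mol.
From the equation the H2:H2O mole ratio is 1:2, so n(H2O) = 184.57 × 2/1 = 369.15 mol.
Mass of H2O = 369.15 mol × 18.016 g/mol = 6650.5 g.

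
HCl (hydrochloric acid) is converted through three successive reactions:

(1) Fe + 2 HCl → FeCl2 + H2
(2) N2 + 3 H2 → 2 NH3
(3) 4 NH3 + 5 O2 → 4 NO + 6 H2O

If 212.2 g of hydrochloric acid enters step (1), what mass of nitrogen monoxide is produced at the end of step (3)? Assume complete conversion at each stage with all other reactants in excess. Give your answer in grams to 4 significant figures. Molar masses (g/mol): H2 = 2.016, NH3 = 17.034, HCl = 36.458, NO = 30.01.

58.22 g

n(HCl) = 212.2 / 36.458 = 5.8204 mol.
Reaction (1): HCl→H2 ratio 2:1 ⇒ n(H2) = 2.9102 mol.
Reaction (2): H2→NH3 ratio 3:2 ⇒ n(NH3) = 1.9401 mol.
Reaction (3): NH3→NO ratio 4:4 ⇒ n(NO) = 1.9401 mol.
Mass of NO = 1.9401 × 30.01 = 58.223 g.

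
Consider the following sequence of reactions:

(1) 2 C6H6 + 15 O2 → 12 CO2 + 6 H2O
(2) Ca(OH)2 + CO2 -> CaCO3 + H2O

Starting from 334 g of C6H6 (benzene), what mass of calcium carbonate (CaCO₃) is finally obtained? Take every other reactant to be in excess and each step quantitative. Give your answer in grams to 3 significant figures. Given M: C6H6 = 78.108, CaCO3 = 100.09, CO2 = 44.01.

2570 g

n(C6H6) = 334.0 / 78.108 = 4.276 mol.
Step 1 gives a 2:12 ratio of C6H6 to CO2, so n(CO2) = 25.66 mol.
In step 2 the CO2:CaCO3 ratio is 1:1, so n(CaCO3) = 25.66 mol.
Mass of CaCO3 = 25.66 × 100.09 = 2568 g.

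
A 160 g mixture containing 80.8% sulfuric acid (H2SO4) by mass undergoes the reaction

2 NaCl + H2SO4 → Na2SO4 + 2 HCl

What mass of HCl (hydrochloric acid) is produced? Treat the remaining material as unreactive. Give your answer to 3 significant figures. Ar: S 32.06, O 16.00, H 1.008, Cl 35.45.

Mass of pure H2SO4 = 160 g × 0.808 = 129.3 g.
M(H2SO4) = 2(1.008) + 32.06 + 4(16.00) = 98.076 g/mol.
M(HCl) = 1.008 + 35.45 = 36.458 g/mol.
n(H2SO4) = 129.3 g / 98.076 g/mol = 1.318 mol.
From the equation the H2SO4:HCl mole ratio is 1:2, so n(HCl) = 1.318 × 2/1 = 2.636 mol.
Mass of HCl = 2.636 mol × 36.458 g/mol = 96.12 g.

96.1 g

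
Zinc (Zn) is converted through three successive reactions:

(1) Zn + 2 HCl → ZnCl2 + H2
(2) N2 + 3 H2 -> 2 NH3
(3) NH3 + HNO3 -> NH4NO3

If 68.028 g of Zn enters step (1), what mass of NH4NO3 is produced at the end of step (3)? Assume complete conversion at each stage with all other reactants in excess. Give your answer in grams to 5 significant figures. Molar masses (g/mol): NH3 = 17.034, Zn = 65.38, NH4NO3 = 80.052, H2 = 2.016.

n(Zn) = 68.028 / 65.38 = 1.04050 mol.
Reaction (1): Zn→H2 ratio 1:1 ⇒ n(H2) = 1.04050 mol.
Reaction (2): H2→NH3 ratio 3:2 ⇒ n(NH3) = 0.693668 mol.
Reaction (3): NH3→NH4NO3 ratio 1:1 ⇒ n(NH4NO3) = 0.693668 mol.
Mass of NH4NO3 = 0.693668 × 80.052 = 55.5295 g.

55.529 g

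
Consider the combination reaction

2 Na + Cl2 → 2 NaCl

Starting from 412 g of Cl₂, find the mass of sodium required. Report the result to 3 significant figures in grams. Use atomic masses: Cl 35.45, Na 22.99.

M(Cl2) = 2(35.45) = 70.90 g/mol.
M(Na) = 22.99 g/mol.
n(Cl2) = 412.0 g / 70.90 g/mol = 5.811 mol.
From the equation the Cl2:Na mole ratio is 1:2, so n(Na) = 5.811 × 2/1 = 11.62 mol.
Mass of Na = 11.62 mol × 22.99 g/mol = 267.2 g.

267 g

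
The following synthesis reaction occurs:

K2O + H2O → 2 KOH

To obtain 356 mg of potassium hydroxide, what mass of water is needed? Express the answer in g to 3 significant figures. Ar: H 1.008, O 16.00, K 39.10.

0.0572 g

M(KOH) = 39.10 + 16.00 + 1.008 = 56.108 g/mol.
M(H2O) = 2(1.008) + 16.00 = 18.016 g/mol.
Convert: 356 mg = 0.3560 g.
n(KOH) = 0.3560 g / 56.108 g/mol = 0.006345 mol.
From the equation the KOH:H2O mole ratio is 2:1, so n(H2O) = 0.006345 × 1/2 = 0.003172 mol.
Mass of H2O = 0.003172 mol × 18.016 g/mol = 0.05715 g.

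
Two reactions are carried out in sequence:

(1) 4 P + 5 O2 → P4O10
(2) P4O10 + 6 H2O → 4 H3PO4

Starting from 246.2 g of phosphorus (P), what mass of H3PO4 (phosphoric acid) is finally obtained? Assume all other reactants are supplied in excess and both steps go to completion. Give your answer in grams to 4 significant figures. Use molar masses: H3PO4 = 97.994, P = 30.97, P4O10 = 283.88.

n(P) = 246.20 / 30.97 = 7.9496 mol.
Step 1 gives a 4:1 ratio of P to P4O10, so n(P4O10) = 1.9874 mol.
In step 2 the P4O10:H3PO4 ratio is 1:4, so n(H3PO4) = 7.9496 mol.
Mass of H3PO4 = 7.9496 × 97.994 = 779.02 g.

779.0 g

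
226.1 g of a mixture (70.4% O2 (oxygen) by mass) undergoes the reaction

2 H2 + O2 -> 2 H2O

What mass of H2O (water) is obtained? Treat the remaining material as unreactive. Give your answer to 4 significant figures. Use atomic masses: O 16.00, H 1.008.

Mass of pure O2 = 226.1 g × 0.704 = 159.17 g.
M(O2) = 2(16.00) = 32.00 g/mol.
M(H2O) = 2(1.008) + 16.00 = 18.016 g/mol.
n(O2) = 159.17 g / 32.00 g/mol = 4.9742 mol.
From the equation the O2:H2O mole ratio is 1:2, so n(H2O) = 4.9742 × 2/1 = 9.9484 mol.
Mass of H2O = 9.9484 mol × 18.016 g/mol = 179.23 g.

179.2 g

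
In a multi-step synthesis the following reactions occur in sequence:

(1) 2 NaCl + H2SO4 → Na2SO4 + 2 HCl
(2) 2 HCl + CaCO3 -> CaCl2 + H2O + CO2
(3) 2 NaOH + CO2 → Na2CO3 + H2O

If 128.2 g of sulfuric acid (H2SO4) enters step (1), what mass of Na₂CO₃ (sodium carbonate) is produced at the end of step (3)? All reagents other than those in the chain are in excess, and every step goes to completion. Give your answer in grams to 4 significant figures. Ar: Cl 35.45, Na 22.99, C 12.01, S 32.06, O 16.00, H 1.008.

M(H2SO4) = 2(1.008) + 32.06 + 4(16.00) = 98.076 g/mol.
M(Na2CO3) = 2(22.99) + 12.01 + 3(16.00) = 105.99 g/mol.
n(H2SO4) = 128.2 / 98.076 = 1.3071 mol.
Reaction (1): H2SO4→HCl ratio 1:2 ⇒ n(HCl) = 2.6143 mol.
Reaction (2): HCl→CO2 ratio 2:1 ⇒ n(CO2) = 1.3071 mol.
Reaction (3): CO2→Na2CO3 ratio 1:1 ⇒ n(Na2CO3) = 1.3071 mol.
Mass of Na2CO3 = 1.3071 × 105.99 = 138.54 g.

138.5 g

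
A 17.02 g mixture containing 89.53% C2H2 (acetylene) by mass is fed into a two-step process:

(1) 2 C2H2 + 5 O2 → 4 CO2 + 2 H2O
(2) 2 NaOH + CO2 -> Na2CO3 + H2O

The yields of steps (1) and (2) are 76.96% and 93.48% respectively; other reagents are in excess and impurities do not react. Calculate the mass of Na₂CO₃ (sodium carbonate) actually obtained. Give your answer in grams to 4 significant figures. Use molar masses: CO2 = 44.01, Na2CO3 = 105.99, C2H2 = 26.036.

Pure C2H2 = 17.02 × 0.8953 = 15.238 g.
n(C2H2) = 15.238 / 26.036 = 0.58527 mol.
Step 1 (C2H2:CO2 = 2:4): theoretical n(CO2) = 1.1705 mol; at 76.96% yield, n(CO2) = 0.90084 mol.
Step 2 (CO2:Na2CO3 = 1:1): theoretical n(Na2CO3) = 0.90084 mol, so theoretical mass = 0.90084 × 105.99 = 95.480 g.
At 93.48% yield, actual mass of Na2CO3 = 95.480 × 0.9348 = 89.255 g.

89.25 g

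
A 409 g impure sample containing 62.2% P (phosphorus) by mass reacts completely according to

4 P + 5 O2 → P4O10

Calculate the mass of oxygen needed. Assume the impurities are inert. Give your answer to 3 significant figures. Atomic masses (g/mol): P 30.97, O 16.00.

329 g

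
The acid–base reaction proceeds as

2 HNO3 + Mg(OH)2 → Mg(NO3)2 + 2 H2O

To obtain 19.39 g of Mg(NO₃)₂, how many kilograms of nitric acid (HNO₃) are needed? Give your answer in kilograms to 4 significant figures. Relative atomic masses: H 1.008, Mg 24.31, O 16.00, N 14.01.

M(Mg(NO3)2) = 24.31 + 2(14.01) + 6(16.00) = 148.33 g/mol.
M(HNO3) = 1.008 + 14.01 + 3(16.00) = 63.018 g/mol.
n(Mg(NO3)2) = 19.390 g / 148.33 g/mol = 0.13072 mol.
From the equation the Mg(NO3)2:HNO3 mole ratio is 1:2, so n(HNO3) = 0.13072 × 2/1 = 0.26144 mol.
Mass of HNO3 = 0.26144 mol × 63.018 g/mol = 16.476 g.
Converting to kg: 16.476 g = 0.01648 kg.

0.01648 kg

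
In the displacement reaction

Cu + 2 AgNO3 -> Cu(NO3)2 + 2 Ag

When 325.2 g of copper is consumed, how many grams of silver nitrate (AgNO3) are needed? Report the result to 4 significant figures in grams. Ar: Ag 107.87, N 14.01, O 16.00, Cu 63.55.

M(Cu) = 63.55 g/mol.
M(AgNO3) = 107.87 + 14.01 + 3(16.00) = 169.88 g/mol.
n(Cu) = 325.20 g / 63.55 g/mol = 5.1172 mol.
From the equation the Cu:AgNO3 mole ratio is 1:2, so n(AgNO3) = 5.1172 × 2/1 = 10.234 mol.
Mass of AgNO3 = 10.234 mol × 169.88 g/mol = 1738.6 g.

1739 g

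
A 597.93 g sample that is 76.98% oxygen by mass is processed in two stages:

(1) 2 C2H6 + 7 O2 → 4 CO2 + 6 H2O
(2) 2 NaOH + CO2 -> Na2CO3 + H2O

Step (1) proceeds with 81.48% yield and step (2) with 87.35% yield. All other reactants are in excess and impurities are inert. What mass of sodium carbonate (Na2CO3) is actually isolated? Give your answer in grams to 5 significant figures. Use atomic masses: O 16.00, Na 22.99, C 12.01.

620.04 g

Pure O2 = 597.93 × 0.7698 = 460.287 g.
M(O2) = 2(16.00) = 32.00 g/mol.
M(Na2CO3) = 2(22.99) + 12.01 + 3(16.00) = 105.99 g/mol.
n(O2) = 460.287 / 32.00 = 14.3840 mol.
Step 1 (O2:CO2 = 7:4): theoretical n(CO2) = 8.21940 mol; at 81.48% yield, n(CO2) = 6.69717 mol.
Step 2 (CO2:Na2CO3 = 1:1): theoretical n(Na2CO3) = 6.69717 mol, so theoretical mass = 6.69717 × 105.99 = 709.833 g.
At 87.35% yield, actual mass of Na2CO3 = 709.833 × 0.8735 = 620.039 g.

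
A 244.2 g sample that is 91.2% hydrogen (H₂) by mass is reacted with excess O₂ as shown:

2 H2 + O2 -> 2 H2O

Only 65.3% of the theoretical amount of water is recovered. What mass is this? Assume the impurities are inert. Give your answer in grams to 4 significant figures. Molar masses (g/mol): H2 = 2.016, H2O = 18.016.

1300 g

Pure H2 available = 244.2 g × 0.912 = 222.71 g.
n(H2) = 222.71 g / 2.016 g/mol = 110.47 mol.
From the equation the H2:H2O mole ratio is 2:2, so n(H2O) = 110.47 × 2/2 = 110.47 mol.
Mass of H2O = 110.47 mol × 18.016 g/mol = 1990.3 g.
Actual mass collected = 1990.3 g × 0.653 = 1299.6 g.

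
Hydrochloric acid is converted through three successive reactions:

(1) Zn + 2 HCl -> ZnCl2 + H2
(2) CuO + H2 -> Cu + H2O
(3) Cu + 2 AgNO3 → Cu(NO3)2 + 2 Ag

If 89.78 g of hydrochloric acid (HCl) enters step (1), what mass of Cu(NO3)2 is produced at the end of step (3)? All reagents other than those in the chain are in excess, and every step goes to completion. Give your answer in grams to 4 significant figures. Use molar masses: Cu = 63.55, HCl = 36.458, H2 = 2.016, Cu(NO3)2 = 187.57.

231.0 g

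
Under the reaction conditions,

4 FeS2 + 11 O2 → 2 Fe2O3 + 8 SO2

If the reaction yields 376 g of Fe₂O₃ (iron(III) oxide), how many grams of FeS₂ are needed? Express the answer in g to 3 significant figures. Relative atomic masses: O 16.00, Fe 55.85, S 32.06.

565 g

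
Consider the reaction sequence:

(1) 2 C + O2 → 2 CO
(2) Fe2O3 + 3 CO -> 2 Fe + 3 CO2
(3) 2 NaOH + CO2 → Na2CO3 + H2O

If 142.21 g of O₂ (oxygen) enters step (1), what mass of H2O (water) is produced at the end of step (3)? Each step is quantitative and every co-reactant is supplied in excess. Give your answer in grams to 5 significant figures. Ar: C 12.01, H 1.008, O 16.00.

160.13 g

M(O2) = 2(16.00) = 32.00 g/mol.
M(H2O) = 2(1.008) + 16.00 = 18.016 g/mol.
n(O2) = 142.21 / 32.00 = 4.44406 mol.
Reaction (1): O2→CO ratio 1:2 ⇒ n(CO) = 8.88813 mol.
Reaction (2): CO→CO2 ratio 3:3 ⇒ n(CO2) = 8.88813 mol.
Reaction (3): CO2→H2O ratio 1:1 ⇒ n(H2O) = 8.88813 mol.
Mass of H2O = 8.88813 × 18.016 = 160.128 g.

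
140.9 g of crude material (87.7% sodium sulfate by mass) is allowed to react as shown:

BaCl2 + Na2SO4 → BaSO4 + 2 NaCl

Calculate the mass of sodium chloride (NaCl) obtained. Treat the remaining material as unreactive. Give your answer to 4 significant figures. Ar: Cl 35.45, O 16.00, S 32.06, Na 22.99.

101.7 g

Mass of pure Na2SO4 = 140.9 g × 0.877 = 123.57 g.
M(Na2SO4) = 2(22.99) + 32.06 + 4(16.00) = 142.04 g/mol.
M(NaCl) = 22.99 + 35.45 = 58.44 g/mol.
n(Na2SO4) = 123.57 g / 142.04 g/mol = 0.86996 mol.
From the equation the Na2SO4:NaCl mole ratio is 1:2, so n(NaCl) = 0.86996 × 2/1 = 1.7399 mol.
Mass of NaCl = 1.7399 mol × 58.44 g/mol = 101.68 g.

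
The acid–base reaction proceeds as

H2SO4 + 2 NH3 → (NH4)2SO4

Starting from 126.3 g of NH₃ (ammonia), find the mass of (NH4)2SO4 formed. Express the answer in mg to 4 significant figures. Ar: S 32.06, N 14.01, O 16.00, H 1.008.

M(NH3) = 14.01 + 3(1.008) = 17.034 g/mol.
M((NH4)2SO4) = 2(14.01) + 8(1.008) + 32.06 + 4(16.00) = 132.144 g/mol.
n(NH3) = 126.30 g / 17.034 g/mol = 7.4146 mol.
From the equation the NH3:(NH4)2SO4 mole ratio is 2:1, so n((NH4)2SO4) = 7.4146 × 1/2 = 3.7073 mol.
Mass of (NH4)2SO4 = 3.7073 mol × 132.144 g/mol = 489.90 g.
Converting to mg: 489.90 g = 489900 mg.

489900 mg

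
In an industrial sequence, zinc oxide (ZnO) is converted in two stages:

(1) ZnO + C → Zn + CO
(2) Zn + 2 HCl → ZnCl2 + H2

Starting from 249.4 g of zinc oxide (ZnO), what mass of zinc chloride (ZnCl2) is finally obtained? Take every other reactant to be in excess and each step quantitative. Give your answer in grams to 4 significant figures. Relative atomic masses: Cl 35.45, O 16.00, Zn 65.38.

M(ZnO) = 65.38 + 16.00 = 81.38 g/mol.
M(ZnCl2) = 65.38 + 2(35.45) = 136.28 g/mol.
n(ZnO) = 249.40 / 81.38 = 3.0646 mol.
Step 1 gives a 1:1 ratio of ZnO to Zn, so n(Zn) = 3.0646 mol.
In step 2 the Zn:ZnCl2 ratio is 1:1, so n(ZnCl2) = 3.0646 mol.
Mass of ZnCl2 = 3.0646 × 136.28 = 417.65 g.

417.6 g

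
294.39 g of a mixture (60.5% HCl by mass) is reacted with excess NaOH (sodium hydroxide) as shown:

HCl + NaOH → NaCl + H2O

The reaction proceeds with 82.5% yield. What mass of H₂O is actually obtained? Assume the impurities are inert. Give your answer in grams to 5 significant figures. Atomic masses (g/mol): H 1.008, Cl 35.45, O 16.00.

Pure HCl available = 294.39 g × 0.605 = 178.106 g.
M(HCl) = 1.008 + 35.45 = 36.458 g/mol.
M(H2O) = 2(1.008) + 16.00 = 18.016 g/mol.
n(HCl) = 178.106 g / 36.458 g/mol = 4.88524 mol.
From the equation the HCl:H2O mole ratio is 1:1, so n(H2O) = 4.88524 × 1/1 = 4.88524 mol.
Mass of H2O = 4.88524 mol × 18.016 g/mol = 88.0124 g.
Actual mass collected = 88.0124 g × 0.825 = 72.6102 g.

72.610 g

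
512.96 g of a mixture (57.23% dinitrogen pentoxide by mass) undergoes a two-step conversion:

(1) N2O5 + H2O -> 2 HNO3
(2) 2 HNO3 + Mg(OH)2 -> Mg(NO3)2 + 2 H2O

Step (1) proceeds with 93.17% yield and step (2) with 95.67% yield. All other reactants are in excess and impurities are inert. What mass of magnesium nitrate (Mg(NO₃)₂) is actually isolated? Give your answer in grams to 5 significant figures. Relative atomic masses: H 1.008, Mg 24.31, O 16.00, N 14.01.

359.32 g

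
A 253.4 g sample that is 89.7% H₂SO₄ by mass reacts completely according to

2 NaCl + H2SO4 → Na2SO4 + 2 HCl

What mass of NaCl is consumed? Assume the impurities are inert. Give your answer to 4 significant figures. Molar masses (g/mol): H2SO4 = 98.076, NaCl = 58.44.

Mass of pure H2SO4 = 253.4 g × 0.897 = 227.30 g.
n(H2SO4) = 227.30 g / 98.076 g/mol = 2.3176 mol.
From the equation the H2SO4:NaCl mole ratio is 1:2, so n(NaCl) = 2.3176 × 2/1 = 4.6352 mol.
Mass of NaCl = 4.6352 mol × 58.44 g/mol = 270.88 g.

270.9 g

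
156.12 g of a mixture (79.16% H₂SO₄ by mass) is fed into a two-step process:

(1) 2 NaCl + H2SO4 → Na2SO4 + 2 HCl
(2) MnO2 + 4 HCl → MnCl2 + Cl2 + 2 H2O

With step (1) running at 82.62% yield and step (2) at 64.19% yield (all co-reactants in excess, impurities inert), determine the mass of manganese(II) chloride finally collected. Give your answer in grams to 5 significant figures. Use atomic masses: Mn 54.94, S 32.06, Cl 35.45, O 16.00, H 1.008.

42.048 g

Pure H2SO4 = 156.12 × 0.7916 = 123.585 g.
M(H2SO4) = 2(1.008) + 32.06 + 4(16.00) = 98.076 g/mol.
M(MnCl2) = 54.94 + 2(35.45) = 125.84 g/mol.
n(H2SO4) = 123.585 / 98.076 = 1.26009 mol.
Step 1 (H2SO4:HCl = 1:2): theoretical n(HCl) = 2.52018 mol; at 82.62% yield, n(HCl) = 2.08217 mol.
Step 2 (HCl:MnCl2 = 4:1): theoretical n(MnCl2) = 0.520543 mol, so theoretical mass = 0.520543 × 125.84 = 65.5052 g.
At 64.19% yield, actual mass of MnCl2 = 65.5052 × 0.6419 = 42.0478 g.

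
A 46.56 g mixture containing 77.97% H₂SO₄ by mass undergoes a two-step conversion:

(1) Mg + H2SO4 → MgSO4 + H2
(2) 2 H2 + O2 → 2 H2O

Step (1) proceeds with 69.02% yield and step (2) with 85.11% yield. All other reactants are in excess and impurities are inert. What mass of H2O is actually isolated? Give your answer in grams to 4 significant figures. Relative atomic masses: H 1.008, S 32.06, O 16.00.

3.917 g

Pure H2SO4 = 46.56 × 0.7797 = 36.303 g.
M(H2SO4) = 2(1.008) + 32.06 + 4(16.00) = 98.076 g/mol.
M(H2O) = 2(1.008) + 16.00 = 18.016 g/mol.
n(H2SO4) = 36.303 / 98.076 = 0.37015 mol.
Step 1 (H2SO4:H2 = 1:1): theoretical n(H2) = 0.37015 mol; at 69.02% yield, n(H2) = 0.25548 mol.
Step 2 (H2:H2O = 2:2): theoretical n(H2O) = 0.25548 mol, so theoretical mass = 0.25548 × 18.016 = 4.6027 g.
At 85.11% yield, actual mass of H2O = 4.6027 × 0.8511 = 3.9173 g.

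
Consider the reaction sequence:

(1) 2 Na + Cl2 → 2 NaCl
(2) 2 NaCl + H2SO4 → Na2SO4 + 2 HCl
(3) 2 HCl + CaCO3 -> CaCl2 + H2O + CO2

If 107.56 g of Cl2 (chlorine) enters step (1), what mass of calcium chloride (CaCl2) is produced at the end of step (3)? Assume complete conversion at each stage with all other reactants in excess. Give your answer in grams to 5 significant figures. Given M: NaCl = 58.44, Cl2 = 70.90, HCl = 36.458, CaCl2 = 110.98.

n(Cl2) = 107.56 / 70.90 = 1.51707 mol.
Reaction (1): Cl2→NaCl ratio 1:2 ⇒ n(NaCl) = 3.03413 mol.
Reaction (2): NaCl→HCl ratio 2:2 ⇒ n(HCl) = 3.03413 mol.
Reaction (3): HCl→CaCl2 ratio 2:1 ⇒ n(CaCl2) = 1.51707 mol.
Mass of CaCl2 = 1.51707 × 110.98 = 168.364 g.

168.36 g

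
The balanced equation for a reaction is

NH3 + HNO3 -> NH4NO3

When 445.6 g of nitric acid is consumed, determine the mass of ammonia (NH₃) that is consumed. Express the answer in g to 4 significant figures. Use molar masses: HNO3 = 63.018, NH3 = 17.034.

n(HNO3) = 445.60 g / 63.018 g/mol = 7.0710 mol.
From the equation the HNO3:NH3 mole ratio is 1:1, so n(NH3) = 7.0710 × 1/1 = 7.0710 mol.
Mass of NH3 = 7.0710 mol × 17.034 g/mol = 120.45 g.

120.4 g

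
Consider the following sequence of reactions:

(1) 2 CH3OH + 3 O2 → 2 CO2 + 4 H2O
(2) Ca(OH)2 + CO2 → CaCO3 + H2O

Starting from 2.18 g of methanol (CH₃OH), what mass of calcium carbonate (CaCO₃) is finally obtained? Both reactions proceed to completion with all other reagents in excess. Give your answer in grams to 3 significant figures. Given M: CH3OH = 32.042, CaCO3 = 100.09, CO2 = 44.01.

6.81 g

n(CH3OH) = 2.180 / 32.042 = 0.06804 mol.
Step 1 gives a 2:2 ratio of CH3OH to CO2, so n(CO2) = 0.06804 mol.
In step 2 the CO2:CaCO3 ratio is 1:1, so n(CaCO3) = 0.06804 mol.
Mass of CaCO3 = 0.06804 × 100.09 = 6.810 g.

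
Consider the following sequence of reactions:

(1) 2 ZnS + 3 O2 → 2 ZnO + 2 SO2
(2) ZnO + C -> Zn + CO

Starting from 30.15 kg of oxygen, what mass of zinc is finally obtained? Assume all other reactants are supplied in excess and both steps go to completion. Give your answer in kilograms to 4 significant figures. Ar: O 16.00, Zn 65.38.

41.07 kg

M(O2) = 2(16.00) = 32.00 g/mol.
M(Zn) = 65.38 g/mol.
30.15 kg = 30150 g.
n(O2) = 30150 / 32.00 = 942.19 mol.
Step 1 gives a 3:2 ratio of O2 to ZnO, so n(ZnO) = 628.12 mol.
In step 2 the ZnO:Zn ratio is 1:1, so n(Zn) = 628.12 mol.
Mass of Zn = 628.12 × 65.38 = 41067 g = 41.07 kg.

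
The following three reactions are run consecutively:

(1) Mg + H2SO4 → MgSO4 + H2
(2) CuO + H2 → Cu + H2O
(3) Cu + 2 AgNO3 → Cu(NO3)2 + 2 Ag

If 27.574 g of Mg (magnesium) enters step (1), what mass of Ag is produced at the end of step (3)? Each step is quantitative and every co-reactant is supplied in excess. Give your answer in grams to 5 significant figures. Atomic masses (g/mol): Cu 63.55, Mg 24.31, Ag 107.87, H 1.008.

244.71 g

M(Mg) = 24.31 g/mol.
M(Ag) = 107.87 g/mol.
n(Mg) = 27.574 / 24.31 = 1.13427 mol.
Reaction (1): Mg→H2 ratio 1:1 ⇒ n(H2) = 1.13427 mol.
Reaction (2): H2→Cu ratio 1:1 ⇒ n(Cu) = 1.13427 mol.
Reaction (3): Cu→Ag ratio 1:2 ⇒ n(Ag) = 2.26853 mol.
Mass of Ag = 2.26853 × 107.87 = 244.706 g.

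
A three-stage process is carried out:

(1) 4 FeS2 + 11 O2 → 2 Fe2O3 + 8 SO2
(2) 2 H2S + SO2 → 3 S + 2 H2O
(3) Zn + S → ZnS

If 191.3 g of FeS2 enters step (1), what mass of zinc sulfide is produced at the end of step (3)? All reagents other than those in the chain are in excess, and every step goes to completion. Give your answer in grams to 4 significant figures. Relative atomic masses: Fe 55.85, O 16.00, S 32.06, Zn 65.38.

932.2 g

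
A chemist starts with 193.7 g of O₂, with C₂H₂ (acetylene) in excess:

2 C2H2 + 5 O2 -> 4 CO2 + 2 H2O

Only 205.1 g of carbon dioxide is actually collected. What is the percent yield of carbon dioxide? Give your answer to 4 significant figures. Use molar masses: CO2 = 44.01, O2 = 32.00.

96.24 %

n(O2) = 193.70 g / 32.00 g/mol = 6.0531 mol.
From the equation the O2:CO2 mole ratio is 5:4, so n(CO2) = 6.0531 × 4/5 = 4.8425 mol.
Mass of CO2 = 4.8425 mol × 44.01 g/mol = 213.12 g.
This is the theoretical yield. Percent yield = 205.1 g / 213.12 g × 100% = 96.238%.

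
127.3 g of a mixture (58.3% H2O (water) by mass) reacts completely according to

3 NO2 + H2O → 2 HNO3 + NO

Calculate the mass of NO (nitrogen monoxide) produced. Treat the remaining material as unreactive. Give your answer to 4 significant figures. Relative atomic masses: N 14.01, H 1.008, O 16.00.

123.6 g

Mass of pure H2O = 127.3 g × 0.583 = 74.216 g.
M(H2O) = 2(1.008) + 16.00 = 18.016 g/mol.
M(NO) = 14.01 + 16.00 = 30.01 g/mol.
n(H2O) = 74.216 g / 18.016 g/mol = 4.1194 mol.
From the equation the H2O:NO mole ratio is 1:1, so n(NO) = 4.1194 × 1/1 = 4.1194 mol.
Mass of NO = 4.1194 mol × 30.01 g/mol = 123.62 g.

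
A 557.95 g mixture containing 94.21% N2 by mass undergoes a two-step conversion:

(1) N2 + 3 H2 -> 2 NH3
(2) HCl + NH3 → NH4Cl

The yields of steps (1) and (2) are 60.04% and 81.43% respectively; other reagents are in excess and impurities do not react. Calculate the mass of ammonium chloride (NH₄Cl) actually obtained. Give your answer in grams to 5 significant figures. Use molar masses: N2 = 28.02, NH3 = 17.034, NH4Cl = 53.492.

Pure N2 = 557.95 × 0.9421 = 525.645 g.
n(N2) = 525.645 / 28.02 = 18.7596 mol.
Step 1 (N2:NH3 = 1:2): theoretical n(NH3) = 37.5193 mol; at 60.04% yield, n(NH3) = 22.5266 mol.
Step 2 (NH3:NH4Cl = 1:1): theoretical n(NH4Cl) = 22.5266 mol, so theoretical mass = 22.5266 × 53.492 = 1204.99 g.
At 81.43% yield, actual mass of NH4Cl = 1204.99 × 0.8143 = 981.224 g.

981.22 g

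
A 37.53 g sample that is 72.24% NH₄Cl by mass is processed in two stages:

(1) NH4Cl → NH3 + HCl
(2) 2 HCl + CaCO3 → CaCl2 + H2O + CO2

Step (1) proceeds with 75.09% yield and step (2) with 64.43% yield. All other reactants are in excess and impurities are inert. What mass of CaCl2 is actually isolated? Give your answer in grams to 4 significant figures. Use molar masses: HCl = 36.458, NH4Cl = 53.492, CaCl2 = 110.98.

13.61 g

Pure NH4Cl = 37.53 × 0.7224 = 27.112 g.
n(NH4Cl) = 27.112 / 53.492 = 0.50684 mol.
Step 1 (NH4Cl:HCl = 1:1): theoretical n(HCl) = 0.50684 mol; at 75.09% yield, n(HCl) = 0.38058 mol.
Step 2 (HCl:CaCl2 = 2:1): theoretical n(CaCl2) = 0.19029 mol, so theoretical mass = 0.19029 × 110.98 = 21.119 g.
At 64.43% yield, actual mass of CaCl2 = 21.119 × 0.6443 = 13.607 g.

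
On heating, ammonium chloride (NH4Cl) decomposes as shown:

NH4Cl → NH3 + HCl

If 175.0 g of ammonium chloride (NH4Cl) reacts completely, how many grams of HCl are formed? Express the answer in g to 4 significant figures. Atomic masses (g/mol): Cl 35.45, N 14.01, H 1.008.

119.3 g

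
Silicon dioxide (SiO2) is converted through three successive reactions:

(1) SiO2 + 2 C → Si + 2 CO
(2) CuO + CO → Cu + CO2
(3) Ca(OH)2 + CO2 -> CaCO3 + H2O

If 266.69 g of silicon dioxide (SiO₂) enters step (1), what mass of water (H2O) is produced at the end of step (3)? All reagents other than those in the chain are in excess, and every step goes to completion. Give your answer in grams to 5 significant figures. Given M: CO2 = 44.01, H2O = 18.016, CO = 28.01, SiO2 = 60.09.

159.92 g

n(SiO2) = 266.69 / 60.09 = 4.43818 mol.
Reaction (1): SiO2→CO ratio 1:2 ⇒ n(CO) = 8.87635 mol.
Reaction (2): CO→CO2 ratio 1:1 ⇒ n(CO2) = 8.87635 mol.
Reaction (3): CO2→H2O ratio 1:1 ⇒ n(H2O) = 8.87635 mol.
Mass of H2O = 8.87635 × 18.016 = 159.916 g.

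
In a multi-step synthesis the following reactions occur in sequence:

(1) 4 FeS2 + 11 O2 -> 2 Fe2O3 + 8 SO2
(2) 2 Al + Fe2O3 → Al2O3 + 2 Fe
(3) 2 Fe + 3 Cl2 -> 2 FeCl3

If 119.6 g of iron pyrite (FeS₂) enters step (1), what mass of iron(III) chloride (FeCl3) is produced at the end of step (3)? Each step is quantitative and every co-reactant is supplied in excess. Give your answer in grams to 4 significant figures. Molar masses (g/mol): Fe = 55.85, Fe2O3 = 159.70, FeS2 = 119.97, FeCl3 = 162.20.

161.7 g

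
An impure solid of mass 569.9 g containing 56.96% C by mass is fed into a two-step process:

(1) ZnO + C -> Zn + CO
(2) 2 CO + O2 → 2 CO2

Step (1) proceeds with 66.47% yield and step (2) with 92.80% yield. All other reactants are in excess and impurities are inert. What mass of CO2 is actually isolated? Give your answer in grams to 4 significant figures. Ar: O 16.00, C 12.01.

Pure C = 569.9 × 0.5696 = 324.62 g.
M(C) = 12.01 g/mol.
M(CO2) = 12.01 + 2(16.00) = 44.01 g/mol.
n(C) = 324.62 / 12.01 = 27.029 mol.
Step 1 (C:CO = 1:1): theoretical n(CO) = 27.029 mol; at 66.47% yield, n(CO) = 17.966 mol.
Step 2 (CO:CO2 = 2:2): theoretical n(CO2) = 17.966 mol, so theoretical mass = 17.966 × 44.01 = 790.68 g.
At 92.80% yield, actual mass of CO2 = 790.68 × 0.9280 = 733.75 g.

733.8 g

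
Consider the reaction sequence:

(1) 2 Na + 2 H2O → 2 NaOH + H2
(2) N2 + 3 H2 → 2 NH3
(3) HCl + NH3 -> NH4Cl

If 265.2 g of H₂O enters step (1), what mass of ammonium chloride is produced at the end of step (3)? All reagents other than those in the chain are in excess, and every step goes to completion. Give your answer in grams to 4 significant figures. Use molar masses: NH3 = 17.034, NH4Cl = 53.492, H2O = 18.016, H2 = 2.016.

262.5 g

n(H2O) = 265.2 / 18.016 = 14.720 mol.
Reaction (1): H2O→H2 ratio 2:1 ⇒ n(H2) = 7.3601 mol.
Reaction (2): H2→NH3 ratio 3:2 ⇒ n(NH3) = 4.9067 mol.
Reaction (3): NH3→NH4Cl ratio 1:1 ⇒ n(NH4Cl) = 4.9067 mol.
Mass of NH4Cl = 4.9067 × 53.492 = 262.47 g.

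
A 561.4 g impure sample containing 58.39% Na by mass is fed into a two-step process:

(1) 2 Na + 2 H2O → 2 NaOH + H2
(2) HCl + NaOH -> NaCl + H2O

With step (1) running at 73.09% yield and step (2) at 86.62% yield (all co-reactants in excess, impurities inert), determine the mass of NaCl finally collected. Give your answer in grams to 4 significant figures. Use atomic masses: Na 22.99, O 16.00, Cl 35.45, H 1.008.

Pure Na = 561.4 × 0.5839 = 327.80 g.
M(Na) = 22.99 g/mol.
M(NaCl) = 22.99 + 35.45 = 58.44 g/mol.
n(Na) = 327.80 / 22.99 = 14.258 mol.
Step 1 (Na:NaOH = 2:2): theoretical n(NaOH) = 14.258 mol; at 73.09% yield, n(NaOH) = 10.421 mol.
Step 2 (NaOH:NaCl = 1:1): theoretical n(NaCl) = 10.421 mol, so theoretical mass = 10.421 × 58.44 = 609.03 g.
At 86.62% yield, actual mass of NaCl = 609.03 × 0.8662 = 527.54 g.

527.5 g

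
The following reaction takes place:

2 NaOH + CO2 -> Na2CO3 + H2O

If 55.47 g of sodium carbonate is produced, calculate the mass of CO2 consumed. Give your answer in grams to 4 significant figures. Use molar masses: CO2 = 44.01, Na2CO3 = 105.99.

23.03 g

n(Na2CO3) = 55.470 g / 105.99 g/mol = 0.52335 mol.
From the equation the Na2CO3:CO2 mole ratio is 1:1, so n(CO2) = 0.52335 × 1/1 = 0.52335 mol.
Mass of CO2 = 0.52335 mol × 44.01 g/mol = 23.033 g.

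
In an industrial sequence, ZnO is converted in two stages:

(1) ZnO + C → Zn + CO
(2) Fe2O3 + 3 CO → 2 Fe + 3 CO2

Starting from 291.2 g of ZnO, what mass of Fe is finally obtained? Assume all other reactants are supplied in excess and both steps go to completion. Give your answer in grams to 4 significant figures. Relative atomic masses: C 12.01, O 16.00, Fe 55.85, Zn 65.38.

133.2 g

M(ZnO) = 65.38 + 16.00 = 81.38 g/mol.
M(Fe) = 55.85 g/mol.
n(ZnO) = 291.20 / 81.38 = 3.5783 mol.
Step 1 gives a 1:1 ratio of ZnO to CO, so n(CO) = 3.5783 mol.
In step 2 the CO:Fe ratio is 3:2, so n(Fe) = 2.3855 mol.
Mass of Fe = 2.3855 × 55.85 = 133.23 g.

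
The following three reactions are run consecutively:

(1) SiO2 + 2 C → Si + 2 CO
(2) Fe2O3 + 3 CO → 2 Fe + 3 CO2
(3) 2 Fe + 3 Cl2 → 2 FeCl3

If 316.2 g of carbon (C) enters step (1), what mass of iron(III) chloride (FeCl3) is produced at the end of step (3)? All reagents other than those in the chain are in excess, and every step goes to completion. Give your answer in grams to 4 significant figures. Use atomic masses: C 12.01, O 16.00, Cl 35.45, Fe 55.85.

M(C) = 12.01 g/mol.
M(FeCl3) = 55.85 + 3(35.45) = 162.20 g/mol.
n(C) = 316.2 / 12.01 = 26.328 mol.
Reaction (1): C→CO ratio 2:2 ⇒ n(CO) = 26.328 mol.
Reaction (2): CO→Fe ratio 3:2 ⇒ n(Fe) = 17.552 mol.
Reaction (3): Fe→FeCl3 ratio 2:2 ⇒ n(FeCl3) = 17.552 mol.
Mass of FeCl3 = 17.552 × 162.20 = 2846.9 g.

2847 g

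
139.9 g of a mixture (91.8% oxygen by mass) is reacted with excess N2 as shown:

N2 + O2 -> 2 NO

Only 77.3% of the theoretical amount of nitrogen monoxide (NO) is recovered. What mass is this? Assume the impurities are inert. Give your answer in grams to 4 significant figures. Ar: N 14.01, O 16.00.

186.2 g

Pure O2 available = 139.9 g × 0.918 = 128.43 g.
M(O2) = 2(16.00) = 32.00 g/mol.
M(NO) = 14.01 + 16.00 = 30.01 g/mol.
n(O2) = 128.43 g / 32.00 g/mol = 4.0134 mol.
From the equation the O2:NO mole ratio is 1:2, so n(NO) = 4.0134 × 2/1 = 8.0268 mol.
Mass of NO = 8.0268 mol × 30.01 g/mol = 240.88 g.
Actual mass collected = 240.88 g × 0.773 = 186.20 g.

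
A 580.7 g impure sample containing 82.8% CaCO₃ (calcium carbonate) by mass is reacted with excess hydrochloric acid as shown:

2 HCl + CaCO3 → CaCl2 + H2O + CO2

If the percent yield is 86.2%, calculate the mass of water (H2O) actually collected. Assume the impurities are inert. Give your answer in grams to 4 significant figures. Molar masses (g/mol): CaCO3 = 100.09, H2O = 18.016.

74.60 g

Pure CaCO3 available = 580.7 g × 0.828 = 480.82 g.
n(CaCO3) = 480.82 g / 100.09 g/mol = 4.8039 mol.
From the equation the CaCO3:H2O mole ratio is 1:1, so n(H2O) = 4.8039 × 1/1 = 4.8039 mol.
Mass of H2O = 4.8039 mol × 18.016 g/mol = 86.547 g.
Actual mass collected = 86.547 g × 0.862 = 74.603 g.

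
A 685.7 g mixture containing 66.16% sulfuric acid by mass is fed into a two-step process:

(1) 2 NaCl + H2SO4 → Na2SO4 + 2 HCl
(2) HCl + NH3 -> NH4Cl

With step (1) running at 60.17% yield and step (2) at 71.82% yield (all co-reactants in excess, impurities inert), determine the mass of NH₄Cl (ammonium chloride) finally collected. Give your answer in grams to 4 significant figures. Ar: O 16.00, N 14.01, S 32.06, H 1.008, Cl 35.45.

Pure H2SO4 = 685.7 × 0.6616 = 453.66 g.
M(H2SO4) = 2(1.008) + 32.06 + 4(16.00) = 98.076 g/mol.
M(NH4Cl) = 14.01 + 4(1.008) + 35.45 = 53.492 g/mol.
n(H2SO4) = 453.66 / 98.076 = 4.6256 mol.
Step 1 (H2SO4:HCl = 1:2): theoretical n(HCl) = 9.2512 mol; at 60.17% yield, n(HCl) = 5.5664 mol.
Step 2 (HCl:NH4Cl = 1:1): theoretical n(NH4Cl) = 5.5664 mol, so theoretical mass = 5.5664 × 53.492 = 297.76 g.
At 71.82% yield, actual mass of NH4Cl = 297.76 × 0.7182 = 213.85 g.

213.9 g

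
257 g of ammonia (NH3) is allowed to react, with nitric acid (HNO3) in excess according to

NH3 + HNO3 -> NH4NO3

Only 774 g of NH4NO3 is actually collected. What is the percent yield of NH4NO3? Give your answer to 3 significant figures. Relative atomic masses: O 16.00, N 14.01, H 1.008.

64.1 %

M(NH3) = 14.01 + 3(1.008) = 17.034 g/mol.
M(NH4NO3) = 2(14.01) + 4(1.008) + 3(16.00) = 80.052 g/mol.
n(NH3) = 257.0 g / 17.034 g/mol = 15.09 mol.
From the equation the NH3:NH4NO3 mole ratio is 1:1, so n(NH4NO3) = 15.09 × 1/1 = 15.09 mol.
Mass of NH4NO3 = 15.09 mol × 80.052 g/mol = 1208 g.
This is the theoretical yield. Percent yield = 774 g / 1208 g × 100% = 64.08%.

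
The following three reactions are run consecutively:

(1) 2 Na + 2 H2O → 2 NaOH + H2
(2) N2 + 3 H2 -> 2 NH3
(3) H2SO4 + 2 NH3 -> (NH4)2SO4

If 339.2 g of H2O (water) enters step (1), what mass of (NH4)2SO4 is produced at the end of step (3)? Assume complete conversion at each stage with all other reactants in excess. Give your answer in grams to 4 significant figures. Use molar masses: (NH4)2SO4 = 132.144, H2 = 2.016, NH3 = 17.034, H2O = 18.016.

n(H2O) = 339.2 / 18.016 = 18.828 mol.
Reaction (1): H2O→H2 ratio 2:1 ⇒ n(H2) = 9.4139 mol.
Reaction (2): H2→NH3 ratio 3:2 ⇒ n(NH3) = 6.2759 mol.
Reaction (3): NH3→(NH4)2SO4 ratio 2:1 ⇒ n((NH4)2SO4) = 3.1380 mol.
Mass of (NH4)2SO4 = 3.1380 × 132.144 = 414.66 g.

414.7 g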